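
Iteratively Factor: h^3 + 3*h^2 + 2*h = (h + 2)*(h^2 + h) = (h + 1)*(h + 2)*(h)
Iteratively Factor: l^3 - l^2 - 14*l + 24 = (l + 4)*(l^2 - 5*l + 6) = (l - 3)*(l + 4)*(l - 2)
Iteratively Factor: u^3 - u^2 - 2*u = (u)*(u^2 - u - 2) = u*(u - 2)*(u + 1)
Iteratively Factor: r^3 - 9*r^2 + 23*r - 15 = (r - 3)*(r^2 - 6*r + 5) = (r - 5)*(r - 3)*(r - 1)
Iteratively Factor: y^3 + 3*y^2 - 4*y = (y + 4)*(y^2 - y) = y*(y + 4)*(y - 1)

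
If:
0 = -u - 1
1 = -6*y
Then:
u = -1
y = -1/6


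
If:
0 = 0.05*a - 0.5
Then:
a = 10.00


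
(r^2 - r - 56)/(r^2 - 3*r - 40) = (r + 7)/(r + 5)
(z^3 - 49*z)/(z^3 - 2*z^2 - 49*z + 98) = z/(z - 2)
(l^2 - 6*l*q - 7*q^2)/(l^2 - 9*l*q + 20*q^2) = (l^2 - 6*l*q - 7*q^2)/(l^2 - 9*l*q + 20*q^2)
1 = 1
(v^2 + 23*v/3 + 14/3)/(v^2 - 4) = (3*v^2 + 23*v + 14)/(3*(v^2 - 4))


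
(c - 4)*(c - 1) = c^2 - 5*c + 4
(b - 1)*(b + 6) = b^2 + 5*b - 6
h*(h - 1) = h^2 - h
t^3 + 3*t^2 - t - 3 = (t - 1)*(t + 1)*(t + 3)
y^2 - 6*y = y*(y - 6)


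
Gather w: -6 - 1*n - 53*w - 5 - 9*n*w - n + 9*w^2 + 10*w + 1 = -2*n + 9*w^2 + w*(-9*n - 43) - 10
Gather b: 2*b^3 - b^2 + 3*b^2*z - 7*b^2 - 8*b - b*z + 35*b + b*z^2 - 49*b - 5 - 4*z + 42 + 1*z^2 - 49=2*b^3 + b^2*(3*z - 8) + b*(z^2 - z - 22) + z^2 - 4*z - 12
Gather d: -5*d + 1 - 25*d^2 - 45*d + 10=-25*d^2 - 50*d + 11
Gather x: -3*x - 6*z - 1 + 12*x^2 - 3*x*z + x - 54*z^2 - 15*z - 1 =12*x^2 + x*(-3*z - 2) - 54*z^2 - 21*z - 2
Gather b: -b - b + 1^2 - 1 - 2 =-2*b - 2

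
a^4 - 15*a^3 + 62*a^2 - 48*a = a*(a - 8)*(a - 6)*(a - 1)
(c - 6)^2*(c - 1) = c^3 - 13*c^2 + 48*c - 36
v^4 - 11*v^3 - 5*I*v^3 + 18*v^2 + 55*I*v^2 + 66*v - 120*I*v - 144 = (v - 8)*(v - 3)*(v - 3*I)*(v - 2*I)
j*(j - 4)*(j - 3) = j^3 - 7*j^2 + 12*j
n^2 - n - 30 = (n - 6)*(n + 5)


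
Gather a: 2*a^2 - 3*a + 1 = 2*a^2 - 3*a + 1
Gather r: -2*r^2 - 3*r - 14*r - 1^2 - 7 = -2*r^2 - 17*r - 8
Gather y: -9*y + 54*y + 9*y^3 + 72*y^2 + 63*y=9*y^3 + 72*y^2 + 108*y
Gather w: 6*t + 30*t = 36*t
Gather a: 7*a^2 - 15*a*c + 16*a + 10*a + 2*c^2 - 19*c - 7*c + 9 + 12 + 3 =7*a^2 + a*(26 - 15*c) + 2*c^2 - 26*c + 24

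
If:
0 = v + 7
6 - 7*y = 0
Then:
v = -7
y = 6/7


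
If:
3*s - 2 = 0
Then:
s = 2/3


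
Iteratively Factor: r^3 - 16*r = (r - 4)*(r^2 + 4*r) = (r - 4)*(r + 4)*(r)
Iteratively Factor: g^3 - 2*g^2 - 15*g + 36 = (g - 3)*(g^2 + g - 12) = (g - 3)*(g + 4)*(g - 3)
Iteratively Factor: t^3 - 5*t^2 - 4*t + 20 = (t - 5)*(t^2 - 4) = (t - 5)*(t + 2)*(t - 2)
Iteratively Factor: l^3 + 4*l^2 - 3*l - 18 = (l - 2)*(l^2 + 6*l + 9) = (l - 2)*(l + 3)*(l + 3)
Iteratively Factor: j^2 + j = (j)*(j + 1)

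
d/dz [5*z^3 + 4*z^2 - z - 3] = 15*z^2 + 8*z - 1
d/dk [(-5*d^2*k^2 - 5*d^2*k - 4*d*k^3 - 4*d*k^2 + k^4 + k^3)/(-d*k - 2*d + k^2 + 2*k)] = (k*(-d + 2*k + 2)*(5*d^2*k + 5*d^2 + 4*d*k^2 + 4*d*k - k^3 - k^2) + (d*k + 2*d - k^2 - 2*k)*(10*d^2*k + 5*d^2 + 12*d*k^2 + 8*d*k - 4*k^3 - 3*k^2))/(d*k + 2*d - k^2 - 2*k)^2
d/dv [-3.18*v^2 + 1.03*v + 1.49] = 1.03 - 6.36*v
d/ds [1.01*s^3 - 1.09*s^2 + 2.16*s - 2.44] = 3.03*s^2 - 2.18*s + 2.16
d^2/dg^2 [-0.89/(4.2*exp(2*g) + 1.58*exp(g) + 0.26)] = (-0.89*(8.4*exp(g) + 1.58)*(16.8*exp(g) + 3.16)*exp(g) + (14.952*exp(g) + 1.4062)*(4.2*exp(2*g) + 1.58*exp(g) + 0.26))*exp(g)/(4.2*exp(2*g) + 1.58*exp(g) + 0.26)^3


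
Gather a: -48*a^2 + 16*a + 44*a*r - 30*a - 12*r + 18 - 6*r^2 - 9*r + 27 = -48*a^2 + a*(44*r - 14) - 6*r^2 - 21*r + 45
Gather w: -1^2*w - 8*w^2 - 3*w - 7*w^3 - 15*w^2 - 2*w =-7*w^3 - 23*w^2 - 6*w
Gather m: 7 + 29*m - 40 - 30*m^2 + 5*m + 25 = -30*m^2 + 34*m - 8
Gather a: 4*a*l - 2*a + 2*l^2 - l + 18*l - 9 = a*(4*l - 2) + 2*l^2 + 17*l - 9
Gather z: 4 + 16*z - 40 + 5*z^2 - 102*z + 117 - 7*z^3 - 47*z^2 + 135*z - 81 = -7*z^3 - 42*z^2 + 49*z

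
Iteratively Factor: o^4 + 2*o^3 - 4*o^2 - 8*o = (o + 2)*(o^3 - 4*o) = o*(o + 2)*(o^2 - 4) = o*(o - 2)*(o + 2)*(o + 2)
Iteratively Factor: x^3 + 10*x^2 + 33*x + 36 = (x + 3)*(x^2 + 7*x + 12) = (x + 3)^2*(x + 4)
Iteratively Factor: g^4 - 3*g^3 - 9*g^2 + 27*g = (g)*(g^3 - 3*g^2 - 9*g + 27) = g*(g - 3)*(g^2 - 9) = g*(g - 3)*(g + 3)*(g - 3)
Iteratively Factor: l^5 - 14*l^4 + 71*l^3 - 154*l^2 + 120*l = (l - 5)*(l^4 - 9*l^3 + 26*l^2 - 24*l) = (l - 5)*(l - 4)*(l^3 - 5*l^2 + 6*l) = (l - 5)*(l - 4)*(l - 3)*(l^2 - 2*l) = (l - 5)*(l - 4)*(l - 3)*(l - 2)*(l)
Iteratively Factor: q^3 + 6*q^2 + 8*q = (q + 4)*(q^2 + 2*q) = (q + 2)*(q + 4)*(q)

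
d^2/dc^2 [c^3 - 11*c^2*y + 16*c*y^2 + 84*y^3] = 6*c - 22*y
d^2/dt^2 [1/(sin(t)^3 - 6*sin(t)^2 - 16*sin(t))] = (-9*sin(t)^3 + 66*sin(t)^2 - 100*sin(t) - 384 - 136/sin(t) + 576/sin(t)^2 + 512/sin(t)^3)/((sin(t) - 8)^3*(sin(t) + 2)^3)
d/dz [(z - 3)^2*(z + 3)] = 3*(z - 3)*(z + 1)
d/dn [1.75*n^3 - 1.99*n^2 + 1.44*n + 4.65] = 5.25*n^2 - 3.98*n + 1.44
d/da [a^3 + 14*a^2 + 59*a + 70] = 3*a^2 + 28*a + 59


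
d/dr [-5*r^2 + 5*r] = 5 - 10*r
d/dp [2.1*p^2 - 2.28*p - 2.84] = 4.2*p - 2.28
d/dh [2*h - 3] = 2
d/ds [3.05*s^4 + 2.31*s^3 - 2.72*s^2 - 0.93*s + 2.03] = 12.2*s^3 + 6.93*s^2 - 5.44*s - 0.93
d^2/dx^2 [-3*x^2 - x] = -6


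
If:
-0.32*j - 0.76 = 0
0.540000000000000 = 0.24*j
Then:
No Solution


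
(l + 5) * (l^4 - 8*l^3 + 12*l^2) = l^5 - 3*l^4 - 28*l^3 + 60*l^2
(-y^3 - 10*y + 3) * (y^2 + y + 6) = -y^5 - y^4 - 16*y^3 - 7*y^2 - 57*y + 18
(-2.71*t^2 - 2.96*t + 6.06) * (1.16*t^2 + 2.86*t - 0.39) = -3.1436*t^4 - 11.1842*t^3 - 0.379100000000001*t^2 + 18.486*t - 2.3634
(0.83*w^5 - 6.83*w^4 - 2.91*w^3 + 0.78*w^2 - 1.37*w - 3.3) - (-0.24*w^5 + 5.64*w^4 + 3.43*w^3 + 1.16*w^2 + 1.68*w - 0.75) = 1.07*w^5 - 12.47*w^4 - 6.34*w^3 - 0.38*w^2 - 3.05*w - 2.55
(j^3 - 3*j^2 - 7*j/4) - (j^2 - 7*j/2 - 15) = j^3 - 4*j^2 + 7*j/4 + 15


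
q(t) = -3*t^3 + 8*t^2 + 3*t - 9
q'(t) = -9*t^2 + 16*t + 3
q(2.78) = -3.29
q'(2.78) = -22.08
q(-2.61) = 91.01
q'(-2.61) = -100.07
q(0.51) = -5.79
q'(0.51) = 8.82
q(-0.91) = -2.84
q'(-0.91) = -19.01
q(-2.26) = 59.71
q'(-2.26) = -79.13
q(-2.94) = 127.57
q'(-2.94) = -121.83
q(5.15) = -191.14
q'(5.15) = -153.30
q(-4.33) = 371.55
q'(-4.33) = -235.02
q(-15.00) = 11871.00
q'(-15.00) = -2262.00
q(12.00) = -4005.00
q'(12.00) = -1101.00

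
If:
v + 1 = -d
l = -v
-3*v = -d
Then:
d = -3/4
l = 1/4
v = -1/4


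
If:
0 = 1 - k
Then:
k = 1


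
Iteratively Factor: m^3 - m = (m)*(m^2 - 1) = m*(m + 1)*(m - 1)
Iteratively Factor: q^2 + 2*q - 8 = (q + 4)*(q - 2)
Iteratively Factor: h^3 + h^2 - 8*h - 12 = (h + 2)*(h^2 - h - 6) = (h - 3)*(h + 2)*(h + 2)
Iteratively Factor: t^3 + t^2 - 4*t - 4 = (t + 2)*(t^2 - t - 2) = (t - 2)*(t + 2)*(t + 1)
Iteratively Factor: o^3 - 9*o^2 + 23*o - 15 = (o - 1)*(o^2 - 8*o + 15) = (o - 5)*(o - 1)*(o - 3)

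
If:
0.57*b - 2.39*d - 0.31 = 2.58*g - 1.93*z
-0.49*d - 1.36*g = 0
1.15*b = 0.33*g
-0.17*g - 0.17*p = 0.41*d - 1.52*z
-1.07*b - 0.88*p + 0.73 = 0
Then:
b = 0.01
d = -0.12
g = 0.04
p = 0.81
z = 0.06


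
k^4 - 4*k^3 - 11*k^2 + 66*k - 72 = (k - 3)^2*(k - 2)*(k + 4)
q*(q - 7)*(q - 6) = q^3 - 13*q^2 + 42*q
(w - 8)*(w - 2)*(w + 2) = w^3 - 8*w^2 - 4*w + 32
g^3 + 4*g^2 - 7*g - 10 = (g - 2)*(g + 1)*(g + 5)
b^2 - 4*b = b*(b - 4)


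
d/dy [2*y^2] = 4*y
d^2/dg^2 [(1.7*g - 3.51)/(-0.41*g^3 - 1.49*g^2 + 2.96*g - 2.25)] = (-1.71462*g^5 + 0.849191999999997*g^4 + 22.633564*g^3 + 40.01589*g^2 - 78.115374*g + 15.327882)/(0.068921*g^9 + 0.751407*g^8 + 1.237995*g^7 - 6.40696*g^6 - 0.690570000000001*g^5 + 37.766427*g^4 - 79.247861*g^3 + 81.770175*g^2 - 44.955*g + 11.390625)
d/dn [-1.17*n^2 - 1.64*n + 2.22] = -2.34*n - 1.64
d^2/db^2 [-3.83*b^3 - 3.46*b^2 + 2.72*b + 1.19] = -22.98*b - 6.92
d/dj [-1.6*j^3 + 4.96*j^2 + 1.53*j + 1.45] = -4.8*j^2 + 9.92*j + 1.53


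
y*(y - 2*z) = y^2 - 2*y*z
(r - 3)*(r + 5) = r^2 + 2*r - 15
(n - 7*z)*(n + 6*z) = n^2 - n*z - 42*z^2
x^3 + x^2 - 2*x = x*(x - 1)*(x + 2)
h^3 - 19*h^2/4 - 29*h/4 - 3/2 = (h - 6)*(h + 1/4)*(h + 1)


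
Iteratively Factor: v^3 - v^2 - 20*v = (v + 4)*(v^2 - 5*v) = (v - 5)*(v + 4)*(v)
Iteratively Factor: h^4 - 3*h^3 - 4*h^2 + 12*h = (h)*(h^3 - 3*h^2 - 4*h + 12) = h*(h + 2)*(h^2 - 5*h + 6) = h*(h - 2)*(h + 2)*(h - 3)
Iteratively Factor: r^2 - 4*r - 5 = (r - 5)*(r + 1)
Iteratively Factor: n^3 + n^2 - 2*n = (n + 2)*(n^2 - n) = (n - 1)*(n + 2)*(n)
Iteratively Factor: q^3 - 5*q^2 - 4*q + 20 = (q - 5)*(q^2 - 4) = (q - 5)*(q + 2)*(q - 2)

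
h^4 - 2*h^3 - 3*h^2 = h^2*(h - 3)*(h + 1)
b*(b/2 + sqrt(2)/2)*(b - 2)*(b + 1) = b^4/2 - b^3/2 + sqrt(2)*b^3/2 - b^2 - sqrt(2)*b^2/2 - sqrt(2)*b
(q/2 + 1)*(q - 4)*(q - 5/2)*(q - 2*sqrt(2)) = q^4/2 - 9*q^3/4 - sqrt(2)*q^3 - 3*q^2/2 + 9*sqrt(2)*q^2/2 + 3*sqrt(2)*q + 10*q - 20*sqrt(2)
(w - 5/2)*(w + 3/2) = w^2 - w - 15/4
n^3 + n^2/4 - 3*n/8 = n*(n - 1/2)*(n + 3/4)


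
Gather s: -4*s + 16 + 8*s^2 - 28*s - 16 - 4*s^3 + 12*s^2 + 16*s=-4*s^3 + 20*s^2 - 16*s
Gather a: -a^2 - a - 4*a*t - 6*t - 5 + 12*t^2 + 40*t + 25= -a^2 + a*(-4*t - 1) + 12*t^2 + 34*t + 20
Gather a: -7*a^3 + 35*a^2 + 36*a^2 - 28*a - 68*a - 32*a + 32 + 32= -7*a^3 + 71*a^2 - 128*a + 64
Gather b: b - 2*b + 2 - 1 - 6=-b - 5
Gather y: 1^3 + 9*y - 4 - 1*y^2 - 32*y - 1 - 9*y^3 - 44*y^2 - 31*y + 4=-9*y^3 - 45*y^2 - 54*y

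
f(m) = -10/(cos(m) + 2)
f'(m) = -10*sin(m)/(cos(m) + 2)^2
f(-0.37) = -3.41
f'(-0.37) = 0.42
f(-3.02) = -9.93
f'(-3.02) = 1.20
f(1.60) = -5.07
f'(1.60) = -2.57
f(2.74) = -9.26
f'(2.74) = -3.35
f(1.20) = -4.23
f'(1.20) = -1.67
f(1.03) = -3.98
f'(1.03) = -1.36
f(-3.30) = -9.88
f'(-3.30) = -1.54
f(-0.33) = -3.39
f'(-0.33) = 0.37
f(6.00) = -3.38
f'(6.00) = 0.32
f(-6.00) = -3.38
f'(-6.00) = -0.32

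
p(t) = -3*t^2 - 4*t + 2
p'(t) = -6*t - 4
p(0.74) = -2.60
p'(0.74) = -8.44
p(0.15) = 1.33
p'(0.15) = -4.90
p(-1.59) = 0.78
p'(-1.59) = 5.54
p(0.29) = 0.59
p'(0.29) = -5.74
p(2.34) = -23.79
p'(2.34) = -18.04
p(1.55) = -11.41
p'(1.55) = -13.30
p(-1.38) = 1.81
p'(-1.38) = 4.28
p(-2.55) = -7.31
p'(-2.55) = 11.30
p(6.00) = -130.00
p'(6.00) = -40.00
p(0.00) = 2.00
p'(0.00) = -4.00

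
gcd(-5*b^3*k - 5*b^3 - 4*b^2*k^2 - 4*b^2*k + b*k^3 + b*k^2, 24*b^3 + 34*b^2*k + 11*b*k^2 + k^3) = b + k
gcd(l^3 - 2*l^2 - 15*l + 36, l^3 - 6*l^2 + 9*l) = l^2 - 6*l + 9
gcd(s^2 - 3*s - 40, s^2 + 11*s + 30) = s + 5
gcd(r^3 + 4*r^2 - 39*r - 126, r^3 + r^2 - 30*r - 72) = r^2 - 3*r - 18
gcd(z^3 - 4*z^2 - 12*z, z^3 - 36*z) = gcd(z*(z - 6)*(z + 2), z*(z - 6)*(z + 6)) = z^2 - 6*z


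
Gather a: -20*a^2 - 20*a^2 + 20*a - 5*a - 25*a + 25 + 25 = -40*a^2 - 10*a + 50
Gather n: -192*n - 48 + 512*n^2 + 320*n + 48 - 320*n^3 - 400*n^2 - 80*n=-320*n^3 + 112*n^2 + 48*n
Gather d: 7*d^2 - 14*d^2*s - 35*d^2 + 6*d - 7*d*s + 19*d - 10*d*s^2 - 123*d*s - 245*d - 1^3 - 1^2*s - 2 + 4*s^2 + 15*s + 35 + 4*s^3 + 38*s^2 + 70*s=d^2*(-14*s - 28) + d*(-10*s^2 - 130*s - 220) + 4*s^3 + 42*s^2 + 84*s + 32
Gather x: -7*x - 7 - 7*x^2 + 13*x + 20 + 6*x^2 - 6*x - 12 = 1 - x^2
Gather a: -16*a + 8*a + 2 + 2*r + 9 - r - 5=-8*a + r + 6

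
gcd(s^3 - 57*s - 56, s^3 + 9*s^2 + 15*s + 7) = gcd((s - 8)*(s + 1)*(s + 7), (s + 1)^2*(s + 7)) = s^2 + 8*s + 7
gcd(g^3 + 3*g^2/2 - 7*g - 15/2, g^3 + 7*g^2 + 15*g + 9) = g^2 + 4*g + 3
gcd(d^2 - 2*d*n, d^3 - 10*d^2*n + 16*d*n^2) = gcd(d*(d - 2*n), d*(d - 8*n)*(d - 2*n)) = d^2 - 2*d*n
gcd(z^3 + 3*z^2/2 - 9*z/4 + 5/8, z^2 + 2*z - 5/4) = z^2 + 2*z - 5/4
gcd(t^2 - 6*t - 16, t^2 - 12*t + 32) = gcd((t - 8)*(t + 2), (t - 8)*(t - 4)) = t - 8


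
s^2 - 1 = (s - 1)*(s + 1)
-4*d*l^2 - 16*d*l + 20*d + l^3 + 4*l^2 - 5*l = (-4*d + l)*(l - 1)*(l + 5)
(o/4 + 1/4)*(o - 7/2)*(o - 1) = o^3/4 - 7*o^2/8 - o/4 + 7/8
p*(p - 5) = p^2 - 5*p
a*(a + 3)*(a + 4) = a^3 + 7*a^2 + 12*a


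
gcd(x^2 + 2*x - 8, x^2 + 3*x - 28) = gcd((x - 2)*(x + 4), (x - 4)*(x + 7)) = 1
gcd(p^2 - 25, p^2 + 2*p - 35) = p - 5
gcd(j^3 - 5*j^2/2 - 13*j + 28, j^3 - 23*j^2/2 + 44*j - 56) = j - 4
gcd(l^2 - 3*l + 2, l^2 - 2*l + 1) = l - 1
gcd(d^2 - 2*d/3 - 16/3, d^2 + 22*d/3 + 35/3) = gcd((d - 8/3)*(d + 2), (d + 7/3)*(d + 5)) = 1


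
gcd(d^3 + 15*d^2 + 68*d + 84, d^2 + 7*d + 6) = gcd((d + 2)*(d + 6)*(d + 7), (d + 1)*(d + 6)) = d + 6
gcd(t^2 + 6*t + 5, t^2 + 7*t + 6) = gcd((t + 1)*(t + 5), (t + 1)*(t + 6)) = t + 1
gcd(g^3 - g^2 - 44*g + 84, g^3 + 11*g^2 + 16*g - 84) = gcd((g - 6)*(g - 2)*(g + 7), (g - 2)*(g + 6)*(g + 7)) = g^2 + 5*g - 14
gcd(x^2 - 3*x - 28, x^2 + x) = 1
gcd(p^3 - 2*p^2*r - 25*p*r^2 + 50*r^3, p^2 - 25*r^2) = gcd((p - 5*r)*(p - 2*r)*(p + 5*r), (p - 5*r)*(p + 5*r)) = p^2 - 25*r^2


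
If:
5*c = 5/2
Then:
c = 1/2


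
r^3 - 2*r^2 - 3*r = r*(r - 3)*(r + 1)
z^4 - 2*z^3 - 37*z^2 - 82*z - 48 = (z - 8)*(z + 1)*(z + 2)*(z + 3)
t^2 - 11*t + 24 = (t - 8)*(t - 3)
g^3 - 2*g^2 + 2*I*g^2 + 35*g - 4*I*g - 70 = (g - 2)*(g - 5*I)*(g + 7*I)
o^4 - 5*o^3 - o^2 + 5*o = o*(o - 5)*(o - 1)*(o + 1)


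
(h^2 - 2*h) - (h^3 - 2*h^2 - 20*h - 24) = -h^3 + 3*h^2 + 18*h + 24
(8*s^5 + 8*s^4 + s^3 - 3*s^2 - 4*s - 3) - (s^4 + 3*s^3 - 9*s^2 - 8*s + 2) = 8*s^5 + 7*s^4 - 2*s^3 + 6*s^2 + 4*s - 5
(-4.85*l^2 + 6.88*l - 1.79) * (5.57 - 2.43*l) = 11.7855*l^3 - 43.7329*l^2 + 42.6713*l - 9.9703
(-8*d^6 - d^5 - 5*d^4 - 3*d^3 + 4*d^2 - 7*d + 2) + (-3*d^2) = -8*d^6 - d^5 - 5*d^4 - 3*d^3 + d^2 - 7*d + 2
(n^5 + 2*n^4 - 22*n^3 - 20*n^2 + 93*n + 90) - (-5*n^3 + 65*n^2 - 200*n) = n^5 + 2*n^4 - 17*n^3 - 85*n^2 + 293*n + 90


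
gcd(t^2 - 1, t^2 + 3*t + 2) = t + 1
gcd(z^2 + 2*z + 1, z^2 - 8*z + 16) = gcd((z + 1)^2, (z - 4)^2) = 1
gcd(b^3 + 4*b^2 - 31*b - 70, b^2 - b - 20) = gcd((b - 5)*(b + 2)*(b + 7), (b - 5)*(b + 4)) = b - 5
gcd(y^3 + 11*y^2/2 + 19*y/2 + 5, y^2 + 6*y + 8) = y + 2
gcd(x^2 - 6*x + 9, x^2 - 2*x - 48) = 1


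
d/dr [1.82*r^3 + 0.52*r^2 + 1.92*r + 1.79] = 5.46*r^2 + 1.04*r + 1.92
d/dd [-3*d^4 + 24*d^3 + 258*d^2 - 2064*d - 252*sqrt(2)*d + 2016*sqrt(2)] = -12*d^3 + 72*d^2 + 516*d - 2064 - 252*sqrt(2)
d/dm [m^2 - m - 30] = 2*m - 1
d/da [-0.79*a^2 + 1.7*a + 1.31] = 1.7 - 1.58*a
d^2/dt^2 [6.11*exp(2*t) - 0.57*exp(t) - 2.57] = (24.44*exp(t) - 0.57)*exp(t)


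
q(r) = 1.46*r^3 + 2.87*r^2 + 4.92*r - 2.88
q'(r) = 4.38*r^2 + 5.74*r + 4.92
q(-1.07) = -6.65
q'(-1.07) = 3.79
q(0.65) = 1.93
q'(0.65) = 10.50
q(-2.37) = -17.86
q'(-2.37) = 15.92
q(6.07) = 459.26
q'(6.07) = 201.14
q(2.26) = 39.75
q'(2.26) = 40.26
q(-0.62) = -5.18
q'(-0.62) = 3.04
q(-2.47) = -19.52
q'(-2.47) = 17.46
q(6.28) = 502.81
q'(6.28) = 213.71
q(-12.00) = -2171.52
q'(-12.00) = 566.76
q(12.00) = 2992.32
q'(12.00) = 704.52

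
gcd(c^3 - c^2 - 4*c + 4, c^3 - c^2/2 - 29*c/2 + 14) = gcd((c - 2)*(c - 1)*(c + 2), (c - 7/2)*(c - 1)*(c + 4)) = c - 1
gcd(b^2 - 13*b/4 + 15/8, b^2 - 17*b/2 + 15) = b - 5/2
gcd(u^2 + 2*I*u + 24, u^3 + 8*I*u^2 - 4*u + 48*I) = u + 6*I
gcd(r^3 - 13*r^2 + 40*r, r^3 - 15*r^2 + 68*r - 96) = r - 8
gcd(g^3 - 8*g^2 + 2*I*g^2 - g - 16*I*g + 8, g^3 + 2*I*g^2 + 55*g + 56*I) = g + I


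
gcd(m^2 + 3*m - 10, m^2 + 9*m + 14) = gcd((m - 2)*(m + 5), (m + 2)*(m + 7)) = 1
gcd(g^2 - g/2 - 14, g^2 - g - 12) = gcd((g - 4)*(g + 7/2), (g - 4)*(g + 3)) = g - 4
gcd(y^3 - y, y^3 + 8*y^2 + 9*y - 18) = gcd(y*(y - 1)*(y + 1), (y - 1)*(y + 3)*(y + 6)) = y - 1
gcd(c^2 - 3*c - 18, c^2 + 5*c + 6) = c + 3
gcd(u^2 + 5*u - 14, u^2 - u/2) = 1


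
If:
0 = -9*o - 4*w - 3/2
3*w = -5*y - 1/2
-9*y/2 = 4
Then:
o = -365/486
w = 71/54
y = -8/9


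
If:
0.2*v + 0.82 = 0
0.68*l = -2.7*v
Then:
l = 16.28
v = -4.10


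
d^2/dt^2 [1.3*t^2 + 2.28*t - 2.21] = 2.60000000000000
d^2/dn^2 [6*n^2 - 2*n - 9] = 12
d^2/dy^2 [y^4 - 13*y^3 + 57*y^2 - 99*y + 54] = 12*y^2 - 78*y + 114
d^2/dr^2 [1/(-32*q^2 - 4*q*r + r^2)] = 2*(-32*q^2 - 4*q*r + r^2 - 4*(2*q - r)^2)/(32*q^2 + 4*q*r - r^2)^3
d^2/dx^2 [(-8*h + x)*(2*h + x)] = 2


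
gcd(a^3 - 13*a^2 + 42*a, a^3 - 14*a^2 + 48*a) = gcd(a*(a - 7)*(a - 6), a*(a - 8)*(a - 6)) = a^2 - 6*a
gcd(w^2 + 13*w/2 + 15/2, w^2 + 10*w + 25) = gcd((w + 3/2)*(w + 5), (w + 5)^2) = w + 5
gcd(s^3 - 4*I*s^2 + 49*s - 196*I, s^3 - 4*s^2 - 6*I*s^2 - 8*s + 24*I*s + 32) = s - 4*I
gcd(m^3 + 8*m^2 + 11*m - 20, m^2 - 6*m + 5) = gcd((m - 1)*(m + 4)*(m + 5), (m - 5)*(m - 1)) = m - 1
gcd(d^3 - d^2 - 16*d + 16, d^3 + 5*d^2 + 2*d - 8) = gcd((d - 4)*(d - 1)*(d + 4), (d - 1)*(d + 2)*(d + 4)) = d^2 + 3*d - 4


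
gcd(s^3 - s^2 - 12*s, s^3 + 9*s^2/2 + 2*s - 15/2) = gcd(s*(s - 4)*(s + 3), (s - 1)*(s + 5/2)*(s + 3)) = s + 3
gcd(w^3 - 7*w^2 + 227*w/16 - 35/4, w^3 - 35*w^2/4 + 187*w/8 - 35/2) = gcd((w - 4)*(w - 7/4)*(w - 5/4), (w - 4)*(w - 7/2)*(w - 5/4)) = w^2 - 21*w/4 + 5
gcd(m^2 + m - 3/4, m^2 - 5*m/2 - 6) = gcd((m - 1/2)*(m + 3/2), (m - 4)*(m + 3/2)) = m + 3/2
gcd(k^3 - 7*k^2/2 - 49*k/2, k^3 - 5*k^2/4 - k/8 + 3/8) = 1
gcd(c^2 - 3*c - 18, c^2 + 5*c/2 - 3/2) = c + 3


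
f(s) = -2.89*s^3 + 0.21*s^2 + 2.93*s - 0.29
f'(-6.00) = -311.71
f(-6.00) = 613.93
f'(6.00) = -306.67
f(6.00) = -599.39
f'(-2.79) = -65.73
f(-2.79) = 55.93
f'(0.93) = -4.18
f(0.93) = 0.29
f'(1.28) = -10.74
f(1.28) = -2.26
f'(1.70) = -21.41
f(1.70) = -8.90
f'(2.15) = -36.24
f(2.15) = -21.74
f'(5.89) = -295.38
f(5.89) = -566.28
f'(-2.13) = -37.30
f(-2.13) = 22.35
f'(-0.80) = -2.95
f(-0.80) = -1.02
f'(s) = -8.67*s^2 + 0.42*s + 2.93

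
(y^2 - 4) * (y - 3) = y^3 - 3*y^2 - 4*y + 12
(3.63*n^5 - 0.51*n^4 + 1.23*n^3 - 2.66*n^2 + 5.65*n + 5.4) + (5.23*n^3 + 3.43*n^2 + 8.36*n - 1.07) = 3.63*n^5 - 0.51*n^4 + 6.46*n^3 + 0.77*n^2 + 14.01*n + 4.33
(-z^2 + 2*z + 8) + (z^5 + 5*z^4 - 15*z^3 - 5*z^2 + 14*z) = z^5 + 5*z^4 - 15*z^3 - 6*z^2 + 16*z + 8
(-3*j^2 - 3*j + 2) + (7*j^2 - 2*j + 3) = 4*j^2 - 5*j + 5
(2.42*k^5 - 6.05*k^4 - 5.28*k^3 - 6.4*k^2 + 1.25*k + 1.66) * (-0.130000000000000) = -0.3146*k^5 + 0.7865*k^4 + 0.6864*k^3 + 0.832*k^2 - 0.1625*k - 0.2158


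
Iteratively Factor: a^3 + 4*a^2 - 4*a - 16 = (a + 2)*(a^2 + 2*a - 8) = (a + 2)*(a + 4)*(a - 2)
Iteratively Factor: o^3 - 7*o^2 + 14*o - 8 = (o - 4)*(o^2 - 3*o + 2) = (o - 4)*(o - 1)*(o - 2)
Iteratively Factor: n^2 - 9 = (n + 3)*(n - 3)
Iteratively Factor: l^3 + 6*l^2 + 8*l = (l)*(l^2 + 6*l + 8) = l*(l + 4)*(l + 2)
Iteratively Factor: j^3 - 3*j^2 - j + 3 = (j + 1)*(j^2 - 4*j + 3) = (j - 1)*(j + 1)*(j - 3)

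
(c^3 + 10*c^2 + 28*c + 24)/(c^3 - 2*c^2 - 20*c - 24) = (c + 6)/(c - 6)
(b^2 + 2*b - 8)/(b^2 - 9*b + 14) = (b + 4)/(b - 7)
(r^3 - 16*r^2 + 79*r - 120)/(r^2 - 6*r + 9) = (r^2 - 13*r + 40)/(r - 3)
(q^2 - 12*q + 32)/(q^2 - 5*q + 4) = (q - 8)/(q - 1)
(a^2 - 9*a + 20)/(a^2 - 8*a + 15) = (a - 4)/(a - 3)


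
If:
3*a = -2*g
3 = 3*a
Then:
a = 1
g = -3/2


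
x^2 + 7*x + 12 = (x + 3)*(x + 4)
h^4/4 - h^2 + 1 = (h/2 + sqrt(2)/2)^2*(h - sqrt(2))^2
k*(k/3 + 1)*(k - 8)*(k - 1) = k^4/3 - 2*k^3 - 19*k^2/3 + 8*k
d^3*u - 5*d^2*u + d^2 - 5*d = d*(d - 5)*(d*u + 1)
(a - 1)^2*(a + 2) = a^3 - 3*a + 2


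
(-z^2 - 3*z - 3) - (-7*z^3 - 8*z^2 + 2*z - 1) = 7*z^3 + 7*z^2 - 5*z - 2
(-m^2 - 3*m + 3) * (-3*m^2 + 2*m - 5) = 3*m^4 + 7*m^3 - 10*m^2 + 21*m - 15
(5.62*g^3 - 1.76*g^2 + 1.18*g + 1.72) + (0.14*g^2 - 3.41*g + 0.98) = 5.62*g^3 - 1.62*g^2 - 2.23*g + 2.7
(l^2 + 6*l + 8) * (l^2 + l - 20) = l^4 + 7*l^3 - 6*l^2 - 112*l - 160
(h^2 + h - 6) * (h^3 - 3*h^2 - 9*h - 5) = h^5 - 2*h^4 - 18*h^3 + 4*h^2 + 49*h + 30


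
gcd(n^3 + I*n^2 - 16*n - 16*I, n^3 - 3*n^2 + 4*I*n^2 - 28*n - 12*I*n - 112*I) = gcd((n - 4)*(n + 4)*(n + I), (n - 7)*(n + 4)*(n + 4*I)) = n + 4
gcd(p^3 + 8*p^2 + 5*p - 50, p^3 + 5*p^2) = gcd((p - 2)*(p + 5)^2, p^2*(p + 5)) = p + 5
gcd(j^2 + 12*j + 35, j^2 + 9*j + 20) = j + 5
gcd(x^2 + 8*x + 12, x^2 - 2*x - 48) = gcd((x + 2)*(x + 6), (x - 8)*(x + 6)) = x + 6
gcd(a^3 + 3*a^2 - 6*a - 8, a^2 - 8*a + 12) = a - 2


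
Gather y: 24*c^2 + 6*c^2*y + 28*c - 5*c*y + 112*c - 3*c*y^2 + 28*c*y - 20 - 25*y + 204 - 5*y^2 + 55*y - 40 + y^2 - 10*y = 24*c^2 + 140*c + y^2*(-3*c - 4) + y*(6*c^2 + 23*c + 20) + 144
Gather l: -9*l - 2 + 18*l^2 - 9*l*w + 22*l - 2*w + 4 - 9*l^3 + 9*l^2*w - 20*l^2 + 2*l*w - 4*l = -9*l^3 + l^2*(9*w - 2) + l*(9 - 7*w) - 2*w + 2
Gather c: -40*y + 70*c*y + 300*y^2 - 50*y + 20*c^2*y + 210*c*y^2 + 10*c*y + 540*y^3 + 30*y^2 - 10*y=20*c^2*y + c*(210*y^2 + 80*y) + 540*y^3 + 330*y^2 - 100*y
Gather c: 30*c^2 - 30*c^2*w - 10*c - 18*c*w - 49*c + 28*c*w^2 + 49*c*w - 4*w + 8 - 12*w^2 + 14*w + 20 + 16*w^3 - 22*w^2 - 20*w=c^2*(30 - 30*w) + c*(28*w^2 + 31*w - 59) + 16*w^3 - 34*w^2 - 10*w + 28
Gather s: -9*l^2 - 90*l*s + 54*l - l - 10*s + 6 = -9*l^2 + 53*l + s*(-90*l - 10) + 6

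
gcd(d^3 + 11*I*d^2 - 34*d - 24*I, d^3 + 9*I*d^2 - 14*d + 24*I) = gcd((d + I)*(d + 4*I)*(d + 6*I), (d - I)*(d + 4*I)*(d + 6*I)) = d^2 + 10*I*d - 24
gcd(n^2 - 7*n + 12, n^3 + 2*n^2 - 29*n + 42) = n - 3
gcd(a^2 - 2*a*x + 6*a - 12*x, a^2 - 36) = a + 6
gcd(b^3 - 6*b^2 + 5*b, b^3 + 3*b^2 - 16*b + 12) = b - 1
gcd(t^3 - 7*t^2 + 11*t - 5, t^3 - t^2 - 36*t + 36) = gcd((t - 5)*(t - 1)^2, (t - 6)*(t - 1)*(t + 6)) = t - 1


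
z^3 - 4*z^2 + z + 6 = (z - 3)*(z - 2)*(z + 1)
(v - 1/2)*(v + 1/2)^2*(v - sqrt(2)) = v^4 - sqrt(2)*v^3 + v^3/2 - sqrt(2)*v^2/2 - v^2/4 - v/8 + sqrt(2)*v/4 + sqrt(2)/8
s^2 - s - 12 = (s - 4)*(s + 3)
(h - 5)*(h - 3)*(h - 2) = h^3 - 10*h^2 + 31*h - 30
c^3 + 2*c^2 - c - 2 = (c - 1)*(c + 1)*(c + 2)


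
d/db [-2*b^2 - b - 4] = -4*b - 1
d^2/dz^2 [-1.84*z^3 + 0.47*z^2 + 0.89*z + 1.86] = 0.94 - 11.04*z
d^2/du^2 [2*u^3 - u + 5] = 12*u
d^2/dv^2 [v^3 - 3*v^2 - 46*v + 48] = 6*v - 6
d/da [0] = 0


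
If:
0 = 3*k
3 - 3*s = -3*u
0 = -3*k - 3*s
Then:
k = 0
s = 0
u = -1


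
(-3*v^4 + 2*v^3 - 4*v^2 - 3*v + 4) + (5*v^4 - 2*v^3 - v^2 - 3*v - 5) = 2*v^4 - 5*v^2 - 6*v - 1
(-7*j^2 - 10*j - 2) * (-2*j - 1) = 14*j^3 + 27*j^2 + 14*j + 2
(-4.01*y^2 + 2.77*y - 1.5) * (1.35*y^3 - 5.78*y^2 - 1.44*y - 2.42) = -5.4135*y^5 + 26.9173*y^4 - 12.2612*y^3 + 14.3854*y^2 - 4.5434*y + 3.63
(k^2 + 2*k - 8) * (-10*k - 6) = -10*k^3 - 26*k^2 + 68*k + 48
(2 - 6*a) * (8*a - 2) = -48*a^2 + 28*a - 4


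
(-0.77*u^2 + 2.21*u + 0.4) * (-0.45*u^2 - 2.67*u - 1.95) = 0.3465*u^4 + 1.0614*u^3 - 4.5792*u^2 - 5.3775*u - 0.78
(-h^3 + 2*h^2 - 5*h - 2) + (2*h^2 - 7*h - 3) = -h^3 + 4*h^2 - 12*h - 5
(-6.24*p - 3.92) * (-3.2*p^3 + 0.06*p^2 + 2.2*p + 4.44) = 19.968*p^4 + 12.1696*p^3 - 13.9632*p^2 - 36.3296*p - 17.4048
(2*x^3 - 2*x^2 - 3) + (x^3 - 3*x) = 3*x^3 - 2*x^2 - 3*x - 3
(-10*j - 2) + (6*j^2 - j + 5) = 6*j^2 - 11*j + 3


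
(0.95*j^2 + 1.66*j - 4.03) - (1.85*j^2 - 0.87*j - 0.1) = -0.9*j^2 + 2.53*j - 3.93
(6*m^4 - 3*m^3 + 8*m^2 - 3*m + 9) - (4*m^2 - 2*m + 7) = 6*m^4 - 3*m^3 + 4*m^2 - m + 2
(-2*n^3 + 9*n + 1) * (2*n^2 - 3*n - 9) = -4*n^5 + 6*n^4 + 36*n^3 - 25*n^2 - 84*n - 9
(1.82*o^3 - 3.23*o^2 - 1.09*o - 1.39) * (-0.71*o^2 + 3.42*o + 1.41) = -1.2922*o^5 + 8.5177*o^4 - 7.7065*o^3 - 7.2952*o^2 - 6.2907*o - 1.9599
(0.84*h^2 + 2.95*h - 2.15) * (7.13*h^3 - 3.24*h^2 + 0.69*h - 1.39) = 5.9892*h^5 + 18.3119*h^4 - 24.3079*h^3 + 7.8339*h^2 - 5.584*h + 2.9885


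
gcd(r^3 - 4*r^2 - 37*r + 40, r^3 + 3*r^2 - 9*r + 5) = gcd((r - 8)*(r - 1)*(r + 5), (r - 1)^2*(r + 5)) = r^2 + 4*r - 5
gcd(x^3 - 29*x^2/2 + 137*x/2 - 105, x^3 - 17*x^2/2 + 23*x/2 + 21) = x^2 - 19*x/2 + 21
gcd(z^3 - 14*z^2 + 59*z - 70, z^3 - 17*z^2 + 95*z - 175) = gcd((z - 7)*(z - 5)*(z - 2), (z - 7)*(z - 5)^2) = z^2 - 12*z + 35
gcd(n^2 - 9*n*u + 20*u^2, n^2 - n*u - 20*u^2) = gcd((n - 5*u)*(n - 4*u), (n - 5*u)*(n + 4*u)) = -n + 5*u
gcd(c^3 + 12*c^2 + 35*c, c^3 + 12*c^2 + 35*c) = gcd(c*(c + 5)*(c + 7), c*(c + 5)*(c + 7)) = c^3 + 12*c^2 + 35*c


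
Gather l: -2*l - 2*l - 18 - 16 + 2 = -4*l - 32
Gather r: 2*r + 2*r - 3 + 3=4*r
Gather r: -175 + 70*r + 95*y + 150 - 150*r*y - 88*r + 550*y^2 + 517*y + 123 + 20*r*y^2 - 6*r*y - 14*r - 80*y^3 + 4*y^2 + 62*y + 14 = r*(20*y^2 - 156*y - 32) - 80*y^3 + 554*y^2 + 674*y + 112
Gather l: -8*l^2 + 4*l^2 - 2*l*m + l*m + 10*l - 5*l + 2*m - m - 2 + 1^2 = -4*l^2 + l*(5 - m) + m - 1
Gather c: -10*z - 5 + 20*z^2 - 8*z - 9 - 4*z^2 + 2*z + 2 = 16*z^2 - 16*z - 12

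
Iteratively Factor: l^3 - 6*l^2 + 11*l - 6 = (l - 3)*(l^2 - 3*l + 2) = (l - 3)*(l - 2)*(l - 1)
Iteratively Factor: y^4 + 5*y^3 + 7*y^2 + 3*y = (y + 1)*(y^3 + 4*y^2 + 3*y) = y*(y + 1)*(y^2 + 4*y + 3) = y*(y + 1)*(y + 3)*(y + 1)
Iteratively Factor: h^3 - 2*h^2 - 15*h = (h)*(h^2 - 2*h - 15) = h*(h + 3)*(h - 5)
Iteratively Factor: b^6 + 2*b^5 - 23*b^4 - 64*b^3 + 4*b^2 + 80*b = (b - 5)*(b^5 + 7*b^4 + 12*b^3 - 4*b^2 - 16*b) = (b - 5)*(b + 4)*(b^4 + 3*b^3 - 4*b) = b*(b - 5)*(b + 4)*(b^3 + 3*b^2 - 4) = b*(b - 5)*(b + 2)*(b + 4)*(b^2 + b - 2) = b*(b - 5)*(b - 1)*(b + 2)*(b + 4)*(b + 2)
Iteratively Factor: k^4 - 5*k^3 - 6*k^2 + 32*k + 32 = (k + 2)*(k^3 - 7*k^2 + 8*k + 16) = (k - 4)*(k + 2)*(k^2 - 3*k - 4) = (k - 4)^2*(k + 2)*(k + 1)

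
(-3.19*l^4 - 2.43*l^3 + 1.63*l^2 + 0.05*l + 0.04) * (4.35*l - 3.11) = -13.8765*l^5 - 0.6496*l^4 + 14.6478*l^3 - 4.8518*l^2 + 0.0185*l - 0.1244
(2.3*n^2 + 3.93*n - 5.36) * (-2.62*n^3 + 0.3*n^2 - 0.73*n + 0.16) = -6.026*n^5 - 9.6066*n^4 + 13.5432*n^3 - 4.1089*n^2 + 4.5416*n - 0.8576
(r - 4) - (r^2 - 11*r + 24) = -r^2 + 12*r - 28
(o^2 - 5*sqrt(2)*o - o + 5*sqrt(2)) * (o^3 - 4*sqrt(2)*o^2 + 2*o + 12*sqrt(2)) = o^5 - 9*sqrt(2)*o^4 - o^4 + 9*sqrt(2)*o^3 + 42*o^3 - 42*o^2 + 2*sqrt(2)*o^2 - 120*o - 2*sqrt(2)*o + 120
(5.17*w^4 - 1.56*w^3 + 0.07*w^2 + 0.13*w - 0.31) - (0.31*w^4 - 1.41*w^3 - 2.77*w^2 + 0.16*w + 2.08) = 4.86*w^4 - 0.15*w^3 + 2.84*w^2 - 0.03*w - 2.39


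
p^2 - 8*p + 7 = (p - 7)*(p - 1)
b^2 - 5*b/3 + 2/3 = (b - 1)*(b - 2/3)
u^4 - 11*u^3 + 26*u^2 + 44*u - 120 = (u - 6)*(u - 5)*(u - 2)*(u + 2)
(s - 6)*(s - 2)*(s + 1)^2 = s^4 - 6*s^3 - 3*s^2 + 16*s + 12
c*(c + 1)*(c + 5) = c^3 + 6*c^2 + 5*c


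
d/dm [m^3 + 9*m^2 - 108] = 3*m*(m + 6)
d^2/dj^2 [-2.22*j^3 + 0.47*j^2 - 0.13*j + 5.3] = 0.94 - 13.32*j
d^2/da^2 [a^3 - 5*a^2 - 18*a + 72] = 6*a - 10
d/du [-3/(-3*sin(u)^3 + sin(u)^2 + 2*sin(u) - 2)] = 3*(-9*sin(u)^2 + 2*sin(u) + 2)*cos(u)/(3*sin(u)^3 - sin(u)^2 - 2*sin(u) + 2)^2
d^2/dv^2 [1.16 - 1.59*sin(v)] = 1.59*sin(v)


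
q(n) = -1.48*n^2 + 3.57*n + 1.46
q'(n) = 3.57 - 2.96*n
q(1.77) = 3.14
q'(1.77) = -1.67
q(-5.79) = -68.83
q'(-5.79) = 20.71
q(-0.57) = -1.06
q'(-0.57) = 5.26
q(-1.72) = -9.06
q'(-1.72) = 8.66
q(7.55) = -55.95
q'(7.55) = -18.78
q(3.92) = -7.29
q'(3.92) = -8.03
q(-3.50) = -29.16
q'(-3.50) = 13.93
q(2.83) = -0.29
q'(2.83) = -4.81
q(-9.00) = -150.55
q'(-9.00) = 30.21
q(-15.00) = -385.09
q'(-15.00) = 47.97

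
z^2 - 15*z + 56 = (z - 8)*(z - 7)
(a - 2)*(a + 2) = a^2 - 4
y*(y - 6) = y^2 - 6*y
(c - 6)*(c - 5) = c^2 - 11*c + 30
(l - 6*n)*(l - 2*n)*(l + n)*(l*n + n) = l^4*n - 7*l^3*n^2 + l^3*n + 4*l^2*n^3 - 7*l^2*n^2 + 12*l*n^4 + 4*l*n^3 + 12*n^4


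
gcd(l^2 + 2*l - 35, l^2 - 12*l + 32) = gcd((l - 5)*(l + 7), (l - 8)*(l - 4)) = 1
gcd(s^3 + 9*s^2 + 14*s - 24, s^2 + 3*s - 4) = s^2 + 3*s - 4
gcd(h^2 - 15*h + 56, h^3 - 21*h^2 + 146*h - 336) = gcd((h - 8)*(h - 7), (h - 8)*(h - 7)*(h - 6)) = h^2 - 15*h + 56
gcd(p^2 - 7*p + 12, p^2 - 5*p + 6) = p - 3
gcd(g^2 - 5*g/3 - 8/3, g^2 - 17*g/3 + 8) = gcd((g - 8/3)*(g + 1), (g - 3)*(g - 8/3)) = g - 8/3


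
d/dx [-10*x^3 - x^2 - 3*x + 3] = -30*x^2 - 2*x - 3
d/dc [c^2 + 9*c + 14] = 2*c + 9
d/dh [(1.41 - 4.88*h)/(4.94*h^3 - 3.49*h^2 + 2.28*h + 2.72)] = (48.2144*h^3 - 37.9274*h^2 + 9.8418*h - 16.4884)/(24.4036*h^6 - 34.4812*h^5 + 34.7065*h^4 + 10.9592*h^3 - 13.7872*h^2 + 12.4032*h + 7.3984)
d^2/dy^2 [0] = 0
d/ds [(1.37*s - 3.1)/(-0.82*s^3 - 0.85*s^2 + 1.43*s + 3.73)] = (2.2468*s^3 - 6.4615*s^2 - 5.27*s + 9.5431)/(0.6724*s^6 + 1.394*s^5 - 1.6227*s^4 - 8.5482*s^3 - 4.2961*s^2 + 10.6678*s + 13.9129)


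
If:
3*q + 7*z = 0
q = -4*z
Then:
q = 0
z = 0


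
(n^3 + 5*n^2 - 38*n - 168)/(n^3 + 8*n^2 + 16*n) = (n^2 + n - 42)/(n*(n + 4))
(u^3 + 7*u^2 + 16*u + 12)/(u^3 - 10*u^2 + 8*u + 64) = (u^2 + 5*u + 6)/(u^2 - 12*u + 32)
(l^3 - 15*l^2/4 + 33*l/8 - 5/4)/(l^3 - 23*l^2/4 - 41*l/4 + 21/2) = (8*l^3 - 30*l^2 + 33*l - 10)/(2*(4*l^3 - 23*l^2 - 41*l + 42))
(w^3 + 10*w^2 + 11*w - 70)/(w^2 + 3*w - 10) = w + 7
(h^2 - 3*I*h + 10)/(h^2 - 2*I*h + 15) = (h + 2*I)/(h + 3*I)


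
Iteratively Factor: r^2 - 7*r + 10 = (r - 5)*(r - 2)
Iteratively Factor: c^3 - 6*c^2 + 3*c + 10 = (c - 2)*(c^2 - 4*c - 5) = (c - 5)*(c - 2)*(c + 1)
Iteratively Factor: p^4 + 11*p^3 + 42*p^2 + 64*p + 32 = (p + 4)*(p^3 + 7*p^2 + 14*p + 8) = (p + 1)*(p + 4)*(p^2 + 6*p + 8) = (p + 1)*(p + 2)*(p + 4)*(p + 4)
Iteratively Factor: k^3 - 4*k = (k - 2)*(k^2 + 2*k) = (k - 2)*(k + 2)*(k)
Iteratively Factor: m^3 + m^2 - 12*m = (m)*(m^2 + m - 12) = m*(m + 4)*(m - 3)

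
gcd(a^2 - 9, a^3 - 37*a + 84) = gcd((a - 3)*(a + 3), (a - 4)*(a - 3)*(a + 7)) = a - 3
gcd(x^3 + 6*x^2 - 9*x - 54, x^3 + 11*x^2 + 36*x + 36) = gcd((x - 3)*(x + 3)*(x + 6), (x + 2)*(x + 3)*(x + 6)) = x^2 + 9*x + 18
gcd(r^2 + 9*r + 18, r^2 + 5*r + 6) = r + 3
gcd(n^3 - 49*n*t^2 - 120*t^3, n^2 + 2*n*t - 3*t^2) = n + 3*t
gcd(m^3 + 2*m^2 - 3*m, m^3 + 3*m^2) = m^2 + 3*m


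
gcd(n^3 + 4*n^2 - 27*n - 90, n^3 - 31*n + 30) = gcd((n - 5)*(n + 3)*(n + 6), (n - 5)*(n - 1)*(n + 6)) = n^2 + n - 30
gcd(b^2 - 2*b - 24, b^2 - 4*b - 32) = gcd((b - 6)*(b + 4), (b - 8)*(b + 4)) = b + 4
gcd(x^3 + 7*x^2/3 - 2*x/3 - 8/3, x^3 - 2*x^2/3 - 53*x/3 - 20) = x + 4/3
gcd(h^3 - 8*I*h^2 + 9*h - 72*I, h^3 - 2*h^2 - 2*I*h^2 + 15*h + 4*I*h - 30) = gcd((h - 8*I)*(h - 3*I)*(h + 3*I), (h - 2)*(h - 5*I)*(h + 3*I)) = h + 3*I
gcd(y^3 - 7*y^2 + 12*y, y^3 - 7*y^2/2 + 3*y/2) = y^2 - 3*y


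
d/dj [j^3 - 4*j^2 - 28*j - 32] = 3*j^2 - 8*j - 28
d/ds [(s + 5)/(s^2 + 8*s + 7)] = (s^2 + 8*s - 2*(s + 4)*(s + 5) + 7)/(s^2 + 8*s + 7)^2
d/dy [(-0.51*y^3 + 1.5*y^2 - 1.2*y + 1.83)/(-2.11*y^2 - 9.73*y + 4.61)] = (1.0761*y^4 + 9.9246*y^3 - 24.1803*y^2 + 21.5526*y + 12.2739)/(4.4521*y^4 + 41.0606*y^3 + 75.2187*y^2 - 89.7106*y + 21.2521)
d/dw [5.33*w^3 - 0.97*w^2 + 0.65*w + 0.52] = 15.99*w^2 - 1.94*w + 0.65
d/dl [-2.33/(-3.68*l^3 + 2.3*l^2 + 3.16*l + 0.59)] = (-25.7232*l^2 + 10.718*l + 7.3628)/(-3.68*l^3 + 2.3*l^2 + 3.16*l + 0.59)^2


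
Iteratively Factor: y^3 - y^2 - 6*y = (y + 2)*(y^2 - 3*y) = (y - 3)*(y + 2)*(y)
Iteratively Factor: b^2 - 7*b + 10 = (b - 2)*(b - 5)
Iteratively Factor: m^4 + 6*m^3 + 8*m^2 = (m)*(m^3 + 6*m^2 + 8*m) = m^2*(m^2 + 6*m + 8) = m^2*(m + 4)*(m + 2)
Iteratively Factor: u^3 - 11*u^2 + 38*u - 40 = (u - 5)*(u^2 - 6*u + 8) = (u - 5)*(u - 4)*(u - 2)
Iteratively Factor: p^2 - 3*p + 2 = (p - 1)*(p - 2)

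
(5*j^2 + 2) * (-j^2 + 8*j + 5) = -5*j^4 + 40*j^3 + 23*j^2 + 16*j + 10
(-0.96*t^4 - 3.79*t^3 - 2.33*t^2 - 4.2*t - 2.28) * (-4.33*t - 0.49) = 4.1568*t^5 + 16.8811*t^4 + 11.946*t^3 + 19.3277*t^2 + 11.9304*t + 1.1172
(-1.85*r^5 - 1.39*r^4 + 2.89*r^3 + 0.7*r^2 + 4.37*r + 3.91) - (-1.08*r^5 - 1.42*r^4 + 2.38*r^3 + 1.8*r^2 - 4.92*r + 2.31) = -0.77*r^5 + 0.03*r^4 + 0.51*r^3 - 1.1*r^2 + 9.29*r + 1.6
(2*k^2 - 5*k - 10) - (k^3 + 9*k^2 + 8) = -k^3 - 7*k^2 - 5*k - 18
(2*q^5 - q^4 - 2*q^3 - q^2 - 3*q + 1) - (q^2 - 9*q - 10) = 2*q^5 - q^4 - 2*q^3 - 2*q^2 + 6*q + 11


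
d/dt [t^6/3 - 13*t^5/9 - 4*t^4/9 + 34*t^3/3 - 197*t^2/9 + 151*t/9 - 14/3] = 2*t^5 - 65*t^4/9 - 16*t^3/9 + 34*t^2 - 394*t/9 + 151/9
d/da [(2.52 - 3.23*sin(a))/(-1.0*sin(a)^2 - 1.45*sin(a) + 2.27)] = (-3.23*sin(a)^2 + 5.04*sin(a) - 3.6781)*cos(a)/(1.0*sin(a)^4 + 2.9*sin(a)^3 - 2.4375*sin(a)^2 - 6.583*sin(a) + 5.1529)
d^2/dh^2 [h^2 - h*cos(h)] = h*cos(h) + 2*sin(h) + 2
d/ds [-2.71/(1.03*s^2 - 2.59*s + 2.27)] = (5.5826*s - 7.0189)/(1.03*s^2 - 2.59*s + 2.27)^2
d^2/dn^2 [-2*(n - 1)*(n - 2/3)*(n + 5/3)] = -12*n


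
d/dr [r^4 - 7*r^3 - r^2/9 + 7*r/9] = 4*r^3 - 21*r^2 - 2*r/9 + 7/9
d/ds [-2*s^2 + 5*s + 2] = 5 - 4*s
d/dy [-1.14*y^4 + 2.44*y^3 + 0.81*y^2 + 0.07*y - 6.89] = -4.56*y^3 + 7.32*y^2 + 1.62*y + 0.07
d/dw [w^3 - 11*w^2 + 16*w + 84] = 3*w^2 - 22*w + 16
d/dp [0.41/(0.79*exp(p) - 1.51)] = -0.3239*exp(p)/(0.79*exp(p) - 1.51)^2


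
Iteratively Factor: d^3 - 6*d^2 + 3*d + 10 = (d - 5)*(d^2 - d - 2) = (d - 5)*(d - 2)*(d + 1)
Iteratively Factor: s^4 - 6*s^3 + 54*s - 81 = (s - 3)*(s^3 - 3*s^2 - 9*s + 27) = (s - 3)*(s + 3)*(s^2 - 6*s + 9) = (s - 3)^2*(s + 3)*(s - 3)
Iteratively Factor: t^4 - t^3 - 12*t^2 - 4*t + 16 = (t + 2)*(t^3 - 3*t^2 - 6*t + 8) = (t - 4)*(t + 2)*(t^2 + t - 2) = (t - 4)*(t - 1)*(t + 2)*(t + 2)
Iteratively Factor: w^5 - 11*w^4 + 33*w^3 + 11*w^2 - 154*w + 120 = (w - 3)*(w^4 - 8*w^3 + 9*w^2 + 38*w - 40) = (w - 3)*(w - 1)*(w^3 - 7*w^2 + 2*w + 40) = (w - 5)*(w - 3)*(w - 1)*(w^2 - 2*w - 8) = (w - 5)*(w - 4)*(w - 3)*(w - 1)*(w + 2)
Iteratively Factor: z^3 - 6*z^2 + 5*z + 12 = (z - 4)*(z^2 - 2*z - 3) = (z - 4)*(z + 1)*(z - 3)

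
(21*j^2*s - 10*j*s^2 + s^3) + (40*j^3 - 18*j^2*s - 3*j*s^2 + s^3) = 40*j^3 + 3*j^2*s - 13*j*s^2 + 2*s^3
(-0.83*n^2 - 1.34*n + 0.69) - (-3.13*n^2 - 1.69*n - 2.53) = 2.3*n^2 + 0.35*n + 3.22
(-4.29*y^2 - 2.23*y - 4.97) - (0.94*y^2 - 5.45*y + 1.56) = -5.23*y^2 + 3.22*y - 6.53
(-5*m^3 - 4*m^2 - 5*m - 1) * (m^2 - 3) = -5*m^5 - 4*m^4 + 10*m^3 + 11*m^2 + 15*m + 3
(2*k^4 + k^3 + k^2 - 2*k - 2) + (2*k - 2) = 2*k^4 + k^3 + k^2 - 4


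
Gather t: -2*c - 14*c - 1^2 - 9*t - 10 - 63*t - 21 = -16*c - 72*t - 32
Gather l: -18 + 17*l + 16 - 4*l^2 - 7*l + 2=-4*l^2 + 10*l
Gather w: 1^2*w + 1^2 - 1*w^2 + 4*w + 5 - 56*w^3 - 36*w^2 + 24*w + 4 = -56*w^3 - 37*w^2 + 29*w + 10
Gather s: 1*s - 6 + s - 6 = 2*s - 12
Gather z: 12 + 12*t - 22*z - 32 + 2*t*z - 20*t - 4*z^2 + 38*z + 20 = -8*t - 4*z^2 + z*(2*t + 16)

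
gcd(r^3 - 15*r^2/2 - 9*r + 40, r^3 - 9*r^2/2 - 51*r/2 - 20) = r^2 - 11*r/2 - 20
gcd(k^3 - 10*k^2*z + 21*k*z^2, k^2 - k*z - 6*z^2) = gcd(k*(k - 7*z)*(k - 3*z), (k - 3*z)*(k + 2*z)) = -k + 3*z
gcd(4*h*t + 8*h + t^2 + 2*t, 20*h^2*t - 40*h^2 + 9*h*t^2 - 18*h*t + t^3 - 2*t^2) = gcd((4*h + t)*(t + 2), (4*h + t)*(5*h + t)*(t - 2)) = 4*h + t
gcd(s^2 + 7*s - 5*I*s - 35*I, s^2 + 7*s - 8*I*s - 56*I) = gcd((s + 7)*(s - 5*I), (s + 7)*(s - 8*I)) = s + 7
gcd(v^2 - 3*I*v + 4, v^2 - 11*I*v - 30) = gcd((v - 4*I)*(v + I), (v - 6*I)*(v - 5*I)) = 1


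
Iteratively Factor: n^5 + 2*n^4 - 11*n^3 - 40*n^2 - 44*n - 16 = (n + 2)*(n^4 - 11*n^2 - 18*n - 8) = (n + 2)^2*(n^3 - 2*n^2 - 7*n - 4) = (n + 1)*(n + 2)^2*(n^2 - 3*n - 4) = (n + 1)^2*(n + 2)^2*(n - 4)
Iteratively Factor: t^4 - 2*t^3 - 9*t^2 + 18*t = (t - 3)*(t^3 + t^2 - 6*t) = t*(t - 3)*(t^2 + t - 6) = t*(t - 3)*(t + 3)*(t - 2)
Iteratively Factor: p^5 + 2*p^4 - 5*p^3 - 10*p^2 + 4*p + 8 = (p + 2)*(p^4 - 5*p^2 + 4) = (p - 2)*(p + 2)*(p^3 + 2*p^2 - p - 2) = (p - 2)*(p - 1)*(p + 2)*(p^2 + 3*p + 2) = (p - 2)*(p - 1)*(p + 1)*(p + 2)*(p + 2)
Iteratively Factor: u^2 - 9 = (u - 3)*(u + 3)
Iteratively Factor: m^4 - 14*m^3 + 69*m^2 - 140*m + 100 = (m - 2)*(m^3 - 12*m^2 + 45*m - 50) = (m - 5)*(m - 2)*(m^2 - 7*m + 10) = (m - 5)^2*(m - 2)*(m - 2)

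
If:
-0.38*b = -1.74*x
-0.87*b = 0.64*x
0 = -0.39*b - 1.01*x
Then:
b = 0.00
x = 0.00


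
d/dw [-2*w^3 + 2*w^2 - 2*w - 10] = -6*w^2 + 4*w - 2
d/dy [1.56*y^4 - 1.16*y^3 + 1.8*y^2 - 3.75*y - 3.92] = 6.24*y^3 - 3.48*y^2 + 3.6*y - 3.75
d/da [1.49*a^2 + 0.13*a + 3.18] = 2.98*a + 0.13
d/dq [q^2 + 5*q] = 2*q + 5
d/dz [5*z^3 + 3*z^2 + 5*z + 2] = 15*z^2 + 6*z + 5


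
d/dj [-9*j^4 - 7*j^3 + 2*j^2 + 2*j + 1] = -36*j^3 - 21*j^2 + 4*j + 2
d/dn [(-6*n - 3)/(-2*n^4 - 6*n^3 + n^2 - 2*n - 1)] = 6*n*(-6*n^3 - 16*n^2 - 8*n + 1)/(4*n^8 + 24*n^7 + 32*n^6 - 4*n^5 + 29*n^4 + 8*n^3 + 2*n^2 + 4*n + 1)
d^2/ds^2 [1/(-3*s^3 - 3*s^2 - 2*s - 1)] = 2*(3*(3*s + 1)*(3*s^3 + 3*s^2 + 2*s + 1) - (9*s^2 + 6*s + 2)^2)/(3*s^3 + 3*s^2 + 2*s + 1)^3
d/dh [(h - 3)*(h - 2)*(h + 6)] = 3*h^2 + 2*h - 24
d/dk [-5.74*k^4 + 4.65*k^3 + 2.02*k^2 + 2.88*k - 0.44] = -22.96*k^3 + 13.95*k^2 + 4.04*k + 2.88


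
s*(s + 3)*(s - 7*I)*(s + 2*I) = s^4 + 3*s^3 - 5*I*s^3 + 14*s^2 - 15*I*s^2 + 42*s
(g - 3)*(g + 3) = g^2 - 9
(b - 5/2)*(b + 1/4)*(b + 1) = b^3 - 5*b^2/4 - 23*b/8 - 5/8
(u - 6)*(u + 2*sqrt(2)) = u^2 - 6*u + 2*sqrt(2)*u - 12*sqrt(2)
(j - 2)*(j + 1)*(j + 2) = j^3 + j^2 - 4*j - 4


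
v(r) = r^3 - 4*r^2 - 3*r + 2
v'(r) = 3*r^2 - 8*r - 3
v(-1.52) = -6.19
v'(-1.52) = 16.09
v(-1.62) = -7.89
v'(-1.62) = 17.83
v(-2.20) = -21.41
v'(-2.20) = 29.12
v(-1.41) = -4.53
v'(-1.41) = 14.24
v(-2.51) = -31.48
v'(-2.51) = 35.98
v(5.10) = 15.31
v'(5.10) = 34.23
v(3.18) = -15.83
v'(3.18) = 1.90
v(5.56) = 33.55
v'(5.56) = 45.26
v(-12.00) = -2266.00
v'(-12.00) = 525.00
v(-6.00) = -340.00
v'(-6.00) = 153.00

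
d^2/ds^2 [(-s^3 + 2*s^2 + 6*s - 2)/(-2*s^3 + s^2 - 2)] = 4*(-3*s^6 - 36*s^5 + 30*s^4 + 10*s^3 + 69*s^2 - 24*s - 2)/(8*s^9 - 12*s^8 + 6*s^7 + 23*s^6 - 24*s^5 + 6*s^4 + 24*s^3 - 12*s^2 + 8)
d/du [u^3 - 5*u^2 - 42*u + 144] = 3*u^2 - 10*u - 42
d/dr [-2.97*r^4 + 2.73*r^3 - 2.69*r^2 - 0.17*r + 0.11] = -11.88*r^3 + 8.19*r^2 - 5.38*r - 0.17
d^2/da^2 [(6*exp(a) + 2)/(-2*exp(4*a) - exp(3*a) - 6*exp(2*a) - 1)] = (-216*exp(8*a) - 260*exp(7*a) - 260*exp(6*a) - 414*exp(5*a) - 84*exp(4*a) - 146*exp(3*a) + 234*exp(2*a) + 48*exp(a) - 6)*exp(a)/(8*exp(12*a) + 12*exp(11*a) + 78*exp(10*a) + 73*exp(9*a) + 246*exp(8*a) + 120*exp(7*a) + 291*exp(6*a) + 36*exp(5*a) + 114*exp(4*a) + 3*exp(3*a) + 18*exp(2*a) + 1)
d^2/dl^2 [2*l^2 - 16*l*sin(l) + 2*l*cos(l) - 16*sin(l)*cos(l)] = 16*l*sin(l) - 2*l*cos(l) - 4*sin(l) + 32*sin(2*l) - 32*cos(l) + 4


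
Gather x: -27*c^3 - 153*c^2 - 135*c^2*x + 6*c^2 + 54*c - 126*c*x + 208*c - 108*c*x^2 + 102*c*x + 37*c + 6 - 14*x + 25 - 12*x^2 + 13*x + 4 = -27*c^3 - 147*c^2 + 299*c + x^2*(-108*c - 12) + x*(-135*c^2 - 24*c - 1) + 35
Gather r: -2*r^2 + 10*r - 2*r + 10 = -2*r^2 + 8*r + 10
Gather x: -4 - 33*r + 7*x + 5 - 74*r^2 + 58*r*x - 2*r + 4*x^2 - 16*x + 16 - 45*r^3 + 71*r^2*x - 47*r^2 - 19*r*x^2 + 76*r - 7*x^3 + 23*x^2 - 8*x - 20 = -45*r^3 - 121*r^2 + 41*r - 7*x^3 + x^2*(27 - 19*r) + x*(71*r^2 + 58*r - 17) - 3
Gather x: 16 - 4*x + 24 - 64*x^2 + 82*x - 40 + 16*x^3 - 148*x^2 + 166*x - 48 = 16*x^3 - 212*x^2 + 244*x - 48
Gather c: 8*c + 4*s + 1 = 8*c + 4*s + 1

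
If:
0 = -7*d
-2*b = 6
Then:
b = -3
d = 0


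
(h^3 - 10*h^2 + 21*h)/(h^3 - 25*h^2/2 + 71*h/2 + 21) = 2*h*(h - 3)/(2*h^2 - 11*h - 6)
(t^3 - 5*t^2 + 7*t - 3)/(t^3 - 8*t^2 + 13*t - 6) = (t - 3)/(t - 6)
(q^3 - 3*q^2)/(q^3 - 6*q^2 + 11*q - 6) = q^2/(q^2 - 3*q + 2)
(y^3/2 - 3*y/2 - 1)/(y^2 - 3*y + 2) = (y^2 + 2*y + 1)/(2*(y - 1))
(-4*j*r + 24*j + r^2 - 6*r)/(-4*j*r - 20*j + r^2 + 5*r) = (r - 6)/(r + 5)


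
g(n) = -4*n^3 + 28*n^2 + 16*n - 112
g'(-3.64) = -346.84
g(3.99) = 143.52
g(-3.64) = 393.66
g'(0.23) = 28.25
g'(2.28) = 81.30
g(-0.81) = -104.46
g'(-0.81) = -37.23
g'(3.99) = 48.40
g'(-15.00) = -3524.00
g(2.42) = 34.01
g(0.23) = -106.89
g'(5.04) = -6.58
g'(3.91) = 51.50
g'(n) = -12*n^2 + 56*n + 16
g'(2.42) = 81.24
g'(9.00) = -452.00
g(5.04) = 167.79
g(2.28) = 22.63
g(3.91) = 139.52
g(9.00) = -616.00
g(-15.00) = 19448.00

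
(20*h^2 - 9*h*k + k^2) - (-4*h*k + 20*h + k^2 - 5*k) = 20*h^2 - 5*h*k - 20*h + 5*k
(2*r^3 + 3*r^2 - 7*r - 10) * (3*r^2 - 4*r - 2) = 6*r^5 + r^4 - 37*r^3 - 8*r^2 + 54*r + 20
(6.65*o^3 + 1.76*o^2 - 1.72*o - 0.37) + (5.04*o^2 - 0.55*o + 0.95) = 6.65*o^3 + 6.8*o^2 - 2.27*o + 0.58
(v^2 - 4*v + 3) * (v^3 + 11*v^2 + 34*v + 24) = v^5 + 7*v^4 - 7*v^3 - 79*v^2 + 6*v + 72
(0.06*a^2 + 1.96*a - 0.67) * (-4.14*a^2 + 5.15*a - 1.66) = -0.2484*a^4 - 7.8054*a^3 + 12.7682*a^2 - 6.7041*a + 1.1122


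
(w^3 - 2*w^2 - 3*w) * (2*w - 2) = 2*w^4 - 6*w^3 - 2*w^2 + 6*w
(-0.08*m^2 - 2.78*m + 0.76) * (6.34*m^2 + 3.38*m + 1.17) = -0.5072*m^4 - 17.8956*m^3 - 4.6716*m^2 - 0.6838*m + 0.8892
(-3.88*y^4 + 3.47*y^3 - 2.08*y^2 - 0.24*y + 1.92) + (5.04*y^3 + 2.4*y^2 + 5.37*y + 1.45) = -3.88*y^4 + 8.51*y^3 + 0.32*y^2 + 5.13*y + 3.37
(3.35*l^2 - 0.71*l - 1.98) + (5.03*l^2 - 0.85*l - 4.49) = 8.38*l^2 - 1.56*l - 6.47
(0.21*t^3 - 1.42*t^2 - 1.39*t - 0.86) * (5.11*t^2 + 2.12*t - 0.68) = 1.0731*t^5 - 6.811*t^4 - 10.2561*t^3 - 6.3758*t^2 - 0.878*t + 0.5848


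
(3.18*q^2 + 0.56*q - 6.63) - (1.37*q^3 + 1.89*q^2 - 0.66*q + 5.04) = -1.37*q^3 + 1.29*q^2 + 1.22*q - 11.67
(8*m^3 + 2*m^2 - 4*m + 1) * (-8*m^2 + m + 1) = -64*m^5 - 8*m^4 + 42*m^3 - 10*m^2 - 3*m + 1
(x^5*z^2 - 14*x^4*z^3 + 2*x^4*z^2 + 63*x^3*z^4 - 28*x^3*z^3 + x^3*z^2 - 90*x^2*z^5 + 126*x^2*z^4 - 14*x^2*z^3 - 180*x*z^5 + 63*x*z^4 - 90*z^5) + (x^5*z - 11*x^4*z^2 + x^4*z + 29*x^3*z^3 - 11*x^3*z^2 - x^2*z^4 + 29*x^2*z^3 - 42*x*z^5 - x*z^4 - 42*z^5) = x^5*z^2 + x^5*z - 14*x^4*z^3 - 9*x^4*z^2 + x^4*z + 63*x^3*z^4 + x^3*z^3 - 10*x^3*z^2 - 90*x^2*z^5 + 125*x^2*z^4 + 15*x^2*z^3 - 222*x*z^5 + 62*x*z^4 - 132*z^5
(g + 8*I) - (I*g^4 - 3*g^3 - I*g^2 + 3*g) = -I*g^4 + 3*g^3 + I*g^2 - 2*g + 8*I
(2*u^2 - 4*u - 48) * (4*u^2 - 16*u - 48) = 8*u^4 - 48*u^3 - 224*u^2 + 960*u + 2304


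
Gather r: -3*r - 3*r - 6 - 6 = -6*r - 12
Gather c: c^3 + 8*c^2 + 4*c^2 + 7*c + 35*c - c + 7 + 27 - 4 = c^3 + 12*c^2 + 41*c + 30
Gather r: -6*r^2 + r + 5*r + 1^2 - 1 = -6*r^2 + 6*r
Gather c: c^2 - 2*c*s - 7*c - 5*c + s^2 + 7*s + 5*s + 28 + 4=c^2 + c*(-2*s - 12) + s^2 + 12*s + 32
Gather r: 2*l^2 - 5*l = 2*l^2 - 5*l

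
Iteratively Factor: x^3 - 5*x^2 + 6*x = (x)*(x^2 - 5*x + 6) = x*(x - 3)*(x - 2)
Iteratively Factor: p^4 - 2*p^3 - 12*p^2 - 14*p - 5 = (p + 1)*(p^3 - 3*p^2 - 9*p - 5) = (p + 1)^2*(p^2 - 4*p - 5) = (p + 1)^3*(p - 5)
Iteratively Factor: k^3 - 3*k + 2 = (k - 1)*(k^2 + k - 2) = (k - 1)^2*(k + 2)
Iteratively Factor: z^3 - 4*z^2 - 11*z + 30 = (z - 5)*(z^2 + z - 6) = (z - 5)*(z + 3)*(z - 2)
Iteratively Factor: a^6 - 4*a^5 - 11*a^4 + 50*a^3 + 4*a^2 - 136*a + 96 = (a - 2)*(a^5 - 2*a^4 - 15*a^3 + 20*a^2 + 44*a - 48) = (a - 4)*(a - 2)*(a^4 + 2*a^3 - 7*a^2 - 8*a + 12) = (a - 4)*(a - 2)*(a - 1)*(a^3 + 3*a^2 - 4*a - 12) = (a - 4)*(a - 2)*(a - 1)*(a + 3)*(a^2 - 4) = (a - 4)*(a - 2)^2*(a - 1)*(a + 3)*(a + 2)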